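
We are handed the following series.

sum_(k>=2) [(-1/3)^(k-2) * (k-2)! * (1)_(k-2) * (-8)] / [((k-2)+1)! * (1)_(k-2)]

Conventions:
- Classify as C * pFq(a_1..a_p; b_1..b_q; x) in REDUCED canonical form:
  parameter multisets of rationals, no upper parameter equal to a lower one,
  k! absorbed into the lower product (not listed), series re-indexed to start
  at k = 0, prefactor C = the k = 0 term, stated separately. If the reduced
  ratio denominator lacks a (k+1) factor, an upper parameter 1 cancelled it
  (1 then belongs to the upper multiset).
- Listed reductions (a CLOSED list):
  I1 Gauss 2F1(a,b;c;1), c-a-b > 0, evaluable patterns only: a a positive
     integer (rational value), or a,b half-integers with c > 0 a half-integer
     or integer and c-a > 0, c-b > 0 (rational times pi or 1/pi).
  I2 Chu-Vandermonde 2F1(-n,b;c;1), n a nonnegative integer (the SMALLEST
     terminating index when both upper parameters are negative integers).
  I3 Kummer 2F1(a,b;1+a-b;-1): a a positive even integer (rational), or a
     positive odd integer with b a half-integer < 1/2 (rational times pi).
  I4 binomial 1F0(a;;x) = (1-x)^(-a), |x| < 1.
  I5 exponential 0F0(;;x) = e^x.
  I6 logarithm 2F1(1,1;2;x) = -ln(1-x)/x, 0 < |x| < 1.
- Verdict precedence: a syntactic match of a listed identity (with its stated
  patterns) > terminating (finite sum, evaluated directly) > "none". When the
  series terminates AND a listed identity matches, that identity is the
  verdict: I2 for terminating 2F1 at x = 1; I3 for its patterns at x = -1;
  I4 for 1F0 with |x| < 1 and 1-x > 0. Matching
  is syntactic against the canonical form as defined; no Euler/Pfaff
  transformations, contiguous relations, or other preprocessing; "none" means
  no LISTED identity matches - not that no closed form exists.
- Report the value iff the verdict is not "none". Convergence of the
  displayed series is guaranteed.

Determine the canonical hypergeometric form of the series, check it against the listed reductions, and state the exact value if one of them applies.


Reduced: x = -1/3, 2F1, upper = {1, 1}, lower = {2}, C = -8. Verdict: this is logarithm (I6) (the logarithm: parameters (1,1;2), x = -1/3). Hence: (-24) * ln(4/3).

Structural cue: t_0 being -8, the denominator's factorial ratio (prefactor -8) is a lower Pochhammer.
Step ratio: r(k) = (-1/3) * (k+1) (k+1) / [(k+2) (k+1)] - poly over poly, x = (-1/3) from leading terms; C = -8 at k = 0.


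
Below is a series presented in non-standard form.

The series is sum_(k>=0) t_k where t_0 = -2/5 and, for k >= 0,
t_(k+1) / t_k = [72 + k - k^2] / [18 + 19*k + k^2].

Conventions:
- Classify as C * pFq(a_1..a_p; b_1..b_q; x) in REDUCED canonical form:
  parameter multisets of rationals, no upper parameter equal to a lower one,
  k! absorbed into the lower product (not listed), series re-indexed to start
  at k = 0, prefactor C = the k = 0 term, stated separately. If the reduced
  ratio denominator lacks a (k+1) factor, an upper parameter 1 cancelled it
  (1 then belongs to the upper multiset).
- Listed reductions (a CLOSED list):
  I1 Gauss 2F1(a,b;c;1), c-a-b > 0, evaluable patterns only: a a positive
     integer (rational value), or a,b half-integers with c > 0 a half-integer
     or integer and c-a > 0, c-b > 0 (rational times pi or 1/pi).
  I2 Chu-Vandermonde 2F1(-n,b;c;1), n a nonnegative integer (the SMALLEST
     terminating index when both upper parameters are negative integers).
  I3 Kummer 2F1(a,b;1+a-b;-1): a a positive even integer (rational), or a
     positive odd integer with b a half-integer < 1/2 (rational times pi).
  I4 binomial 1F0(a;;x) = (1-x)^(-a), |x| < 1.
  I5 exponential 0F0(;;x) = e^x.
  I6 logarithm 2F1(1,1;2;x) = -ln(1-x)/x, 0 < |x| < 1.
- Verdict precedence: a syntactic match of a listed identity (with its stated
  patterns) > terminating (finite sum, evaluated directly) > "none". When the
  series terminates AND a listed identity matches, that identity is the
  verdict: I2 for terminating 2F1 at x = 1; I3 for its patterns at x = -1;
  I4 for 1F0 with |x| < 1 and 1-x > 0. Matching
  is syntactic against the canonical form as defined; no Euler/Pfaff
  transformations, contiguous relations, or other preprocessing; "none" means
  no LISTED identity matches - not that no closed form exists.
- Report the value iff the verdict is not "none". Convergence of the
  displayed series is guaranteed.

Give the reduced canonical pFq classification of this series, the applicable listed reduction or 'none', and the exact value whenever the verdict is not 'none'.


x = -1 here; the reduced form reads 2F1, upper {-9, 8}, lower {18}, C = -2/5. Verdict: Kummer (I3) fires (x = -1; c = 18 equals 1+a-b for upper {-9, 8}: listed pattern). Exact value: -68/5.

First insight: with t_0 = -2/5, factor the ratio over Q (C = -2/5): negated roots = parameters.
Step ratio: r(k) = (-1) * (k-9) (k+8) / [(k+18) (k+1)] - poly over poly, x = (-1) from leading terms; C = -2/5 at k = 0.


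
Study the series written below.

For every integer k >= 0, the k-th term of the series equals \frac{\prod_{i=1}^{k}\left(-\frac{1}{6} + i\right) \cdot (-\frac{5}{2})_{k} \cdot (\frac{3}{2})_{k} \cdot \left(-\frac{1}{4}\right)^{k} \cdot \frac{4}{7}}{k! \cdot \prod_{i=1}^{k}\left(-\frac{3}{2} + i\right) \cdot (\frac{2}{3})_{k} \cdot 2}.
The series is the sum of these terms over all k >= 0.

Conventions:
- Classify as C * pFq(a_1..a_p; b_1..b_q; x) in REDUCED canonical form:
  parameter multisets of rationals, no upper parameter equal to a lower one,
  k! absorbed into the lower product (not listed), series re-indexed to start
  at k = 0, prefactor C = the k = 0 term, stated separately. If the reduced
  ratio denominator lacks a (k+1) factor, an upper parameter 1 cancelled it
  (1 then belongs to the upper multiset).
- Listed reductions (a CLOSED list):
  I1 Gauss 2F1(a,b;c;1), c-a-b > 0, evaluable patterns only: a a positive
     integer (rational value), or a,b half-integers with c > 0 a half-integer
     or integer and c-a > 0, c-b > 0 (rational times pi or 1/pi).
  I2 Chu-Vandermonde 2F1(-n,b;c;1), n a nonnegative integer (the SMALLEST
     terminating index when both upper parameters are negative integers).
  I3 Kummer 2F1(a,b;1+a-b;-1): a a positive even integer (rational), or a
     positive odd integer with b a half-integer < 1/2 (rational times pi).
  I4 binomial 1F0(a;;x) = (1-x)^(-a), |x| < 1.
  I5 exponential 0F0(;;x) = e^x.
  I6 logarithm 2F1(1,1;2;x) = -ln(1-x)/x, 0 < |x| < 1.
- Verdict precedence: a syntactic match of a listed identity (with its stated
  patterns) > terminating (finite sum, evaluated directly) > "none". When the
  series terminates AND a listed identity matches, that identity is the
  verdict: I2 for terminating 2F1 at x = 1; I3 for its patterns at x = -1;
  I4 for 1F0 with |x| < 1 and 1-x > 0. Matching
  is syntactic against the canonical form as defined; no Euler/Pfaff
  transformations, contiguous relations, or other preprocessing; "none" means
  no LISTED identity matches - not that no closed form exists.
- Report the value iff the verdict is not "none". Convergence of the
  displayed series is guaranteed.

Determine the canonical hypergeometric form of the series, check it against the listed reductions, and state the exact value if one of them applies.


Key step: t_0 being \frac{2}{7}, the constant factors (C = 2/7) combine into one prefactor.
Ratio: r(k) = -\frac{1}{4} * (k-\frac{5}{2}) (k+\frac{5}{6}) (k+\frac{3}{2}) / [(k-\frac{1}{2}) (k+\frac{2}{3}) (k+1)] - rational; roots negated = parameters, x = -\frac{1}{4}, C = \frac{2}{7}.

With C = \frac{2}{7}: the canonical form is 3F2(-\frac{5}{2}, \frac{5}{6}, \frac{3}{2}; -\frac{1}{2}, \frac{2}{3}; -\frac{1}{4}). Verdict: none (x = -\frac{1}{4}): each listed identity misses the multisets {-\frac{5}{2}, \frac{5}{6}, \frac{3}{2}} ; {-\frac{1}{2}, \frac{2}{3}}.


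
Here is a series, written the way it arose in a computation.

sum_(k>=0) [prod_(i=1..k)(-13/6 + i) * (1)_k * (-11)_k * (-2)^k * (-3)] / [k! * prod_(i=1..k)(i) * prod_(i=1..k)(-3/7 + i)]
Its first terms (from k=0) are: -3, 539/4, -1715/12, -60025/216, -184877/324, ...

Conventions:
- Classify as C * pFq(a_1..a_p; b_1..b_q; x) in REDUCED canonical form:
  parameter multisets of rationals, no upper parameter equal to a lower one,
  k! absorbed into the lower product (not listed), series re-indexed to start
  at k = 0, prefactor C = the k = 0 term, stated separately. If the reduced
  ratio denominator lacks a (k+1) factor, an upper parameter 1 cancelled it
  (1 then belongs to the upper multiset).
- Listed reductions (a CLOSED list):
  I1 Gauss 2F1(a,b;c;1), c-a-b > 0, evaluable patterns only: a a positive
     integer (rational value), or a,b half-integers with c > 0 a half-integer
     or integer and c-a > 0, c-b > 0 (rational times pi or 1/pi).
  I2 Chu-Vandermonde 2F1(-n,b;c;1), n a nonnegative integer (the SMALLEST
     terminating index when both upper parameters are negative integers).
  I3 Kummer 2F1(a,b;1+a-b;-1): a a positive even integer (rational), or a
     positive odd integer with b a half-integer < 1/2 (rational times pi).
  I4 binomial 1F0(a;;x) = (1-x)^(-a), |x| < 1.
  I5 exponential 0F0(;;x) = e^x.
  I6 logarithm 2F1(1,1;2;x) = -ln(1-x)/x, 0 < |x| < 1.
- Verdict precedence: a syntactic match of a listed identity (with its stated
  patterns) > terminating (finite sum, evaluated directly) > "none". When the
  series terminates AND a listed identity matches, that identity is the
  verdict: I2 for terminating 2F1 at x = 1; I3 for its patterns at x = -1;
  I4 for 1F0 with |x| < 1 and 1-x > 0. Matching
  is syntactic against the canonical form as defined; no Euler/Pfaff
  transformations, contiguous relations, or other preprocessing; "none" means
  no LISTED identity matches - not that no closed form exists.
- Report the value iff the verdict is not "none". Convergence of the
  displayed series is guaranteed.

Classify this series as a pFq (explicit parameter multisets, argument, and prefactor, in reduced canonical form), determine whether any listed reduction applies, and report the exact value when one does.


At argument -2: a 2F1 with upper {-11, -7/6}, lower {4/7}, scaled by C = -3. Verdict: terminating - upper parameter -11 makes this a finite sum (last index 11), evaluated exactly. Exact value: -1096678867269489350237/167310526956318720.

Key observation: from the first term -3: the lower running product (prefactor -3) is a rising factorial.
Step ratio: r(k) = (-2) * (k-11) (k-7/6) / [(k+4/7) (k+1)] - rational in k, leading ratio (-2); with t_0 = -3, classification follows.


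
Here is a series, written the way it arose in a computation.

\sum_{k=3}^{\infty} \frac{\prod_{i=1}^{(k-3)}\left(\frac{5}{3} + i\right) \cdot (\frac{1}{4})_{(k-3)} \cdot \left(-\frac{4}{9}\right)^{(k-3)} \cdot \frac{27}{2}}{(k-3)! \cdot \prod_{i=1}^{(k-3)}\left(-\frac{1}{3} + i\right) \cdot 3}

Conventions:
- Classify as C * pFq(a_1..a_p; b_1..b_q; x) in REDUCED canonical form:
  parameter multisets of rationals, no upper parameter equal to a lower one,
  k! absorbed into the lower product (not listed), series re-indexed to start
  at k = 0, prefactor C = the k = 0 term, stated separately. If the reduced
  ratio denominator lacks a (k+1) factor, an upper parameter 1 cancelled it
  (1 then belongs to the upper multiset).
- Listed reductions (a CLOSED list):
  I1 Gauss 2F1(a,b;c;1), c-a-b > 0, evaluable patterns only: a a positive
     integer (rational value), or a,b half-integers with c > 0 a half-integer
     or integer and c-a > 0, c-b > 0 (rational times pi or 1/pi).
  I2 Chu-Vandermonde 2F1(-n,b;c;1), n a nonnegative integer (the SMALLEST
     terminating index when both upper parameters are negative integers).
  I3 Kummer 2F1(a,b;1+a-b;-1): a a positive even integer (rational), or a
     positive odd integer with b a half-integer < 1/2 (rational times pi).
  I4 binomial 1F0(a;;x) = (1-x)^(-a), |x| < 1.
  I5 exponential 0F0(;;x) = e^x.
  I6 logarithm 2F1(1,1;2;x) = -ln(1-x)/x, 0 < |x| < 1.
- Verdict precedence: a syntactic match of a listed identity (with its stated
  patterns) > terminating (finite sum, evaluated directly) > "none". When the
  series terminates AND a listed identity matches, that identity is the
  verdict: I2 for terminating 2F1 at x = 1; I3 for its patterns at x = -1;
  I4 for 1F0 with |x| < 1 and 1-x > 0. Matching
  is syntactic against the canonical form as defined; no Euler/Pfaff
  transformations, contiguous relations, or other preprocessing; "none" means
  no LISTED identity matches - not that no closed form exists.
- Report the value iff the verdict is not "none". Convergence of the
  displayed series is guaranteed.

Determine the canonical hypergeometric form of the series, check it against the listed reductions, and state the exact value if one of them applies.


Prefactor \frac{9}{2}, argument -\frac{4}{9}: 2F1 with upper {\frac{1}{4}, \frac{8}{3}} over lower {\frac{2}{3}}. Verdict: none. A 2F1 with upper {\frac{1}{4}, \frac{8}{3}} fits none of I1-I6 at x = -\frac{4}{9}; the sum runs forever.

The tell: with t_0 = \frac{9}{2}, the constant factors (C = 9/2, x = -4/9) combine into one prefactor.
Ratio: r(k) = -\frac{4}{9} * (k+\frac{1}{4}) (k+\frac{8}{3}) / [(k+\frac{2}{3}) (k+1)] - poly over poly, x = -\frac{4}{9} from leading terms; C = \frac{9}{2} at k = 0.


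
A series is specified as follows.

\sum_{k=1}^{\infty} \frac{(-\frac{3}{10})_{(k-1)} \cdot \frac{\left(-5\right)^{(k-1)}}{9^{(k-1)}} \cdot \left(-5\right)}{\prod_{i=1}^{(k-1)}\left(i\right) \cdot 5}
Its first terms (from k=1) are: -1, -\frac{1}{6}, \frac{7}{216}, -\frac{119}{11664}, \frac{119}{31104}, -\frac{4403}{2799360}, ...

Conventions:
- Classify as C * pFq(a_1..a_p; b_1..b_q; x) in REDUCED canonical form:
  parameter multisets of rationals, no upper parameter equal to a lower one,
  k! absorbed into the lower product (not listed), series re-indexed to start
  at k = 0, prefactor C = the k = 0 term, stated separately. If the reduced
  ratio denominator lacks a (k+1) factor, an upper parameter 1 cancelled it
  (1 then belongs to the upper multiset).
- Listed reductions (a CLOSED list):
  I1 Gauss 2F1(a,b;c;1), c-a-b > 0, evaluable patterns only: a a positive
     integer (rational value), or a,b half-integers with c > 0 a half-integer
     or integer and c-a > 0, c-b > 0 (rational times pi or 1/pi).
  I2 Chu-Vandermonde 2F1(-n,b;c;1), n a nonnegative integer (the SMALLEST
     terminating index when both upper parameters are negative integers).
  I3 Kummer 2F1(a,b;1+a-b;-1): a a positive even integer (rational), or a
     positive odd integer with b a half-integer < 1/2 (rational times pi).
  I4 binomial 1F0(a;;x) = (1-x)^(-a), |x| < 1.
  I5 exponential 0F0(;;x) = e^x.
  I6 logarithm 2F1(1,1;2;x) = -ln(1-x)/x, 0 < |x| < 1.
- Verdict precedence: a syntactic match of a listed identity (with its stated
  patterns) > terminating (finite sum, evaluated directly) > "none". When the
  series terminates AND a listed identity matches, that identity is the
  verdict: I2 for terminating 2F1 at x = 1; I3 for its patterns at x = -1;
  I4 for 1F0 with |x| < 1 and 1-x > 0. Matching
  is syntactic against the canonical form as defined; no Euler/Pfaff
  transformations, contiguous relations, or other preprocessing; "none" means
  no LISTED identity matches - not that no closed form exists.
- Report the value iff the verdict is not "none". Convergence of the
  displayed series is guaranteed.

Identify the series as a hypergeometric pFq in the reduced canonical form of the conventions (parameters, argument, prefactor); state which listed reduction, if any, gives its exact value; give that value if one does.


x = -\frac{5}{9} here; the reduced form reads 1F0, upper {-\frac{3}{10}}, lower {-}, C = -1. Verdict: this is the binomial series (I4) (the 1F0 binomial series: exponent 3/10, x = -\frac{5}{9}). Exact value: \left(-1\right) \cdot \left(\frac{14}{9}\right)^{\frac{3}{10}}.

Structural cue: t_0 = -1 here, and the two geometric factors (C = -1, x = -5/9) combine into one argument.
Adjacent-term ratio: r(k) = -\frac{5}{9} * (k-\frac{3}{10}) / [(k+1)] - rational in k, leading ratio -\frac{5}{9}; with t_0 = -1, classification follows.


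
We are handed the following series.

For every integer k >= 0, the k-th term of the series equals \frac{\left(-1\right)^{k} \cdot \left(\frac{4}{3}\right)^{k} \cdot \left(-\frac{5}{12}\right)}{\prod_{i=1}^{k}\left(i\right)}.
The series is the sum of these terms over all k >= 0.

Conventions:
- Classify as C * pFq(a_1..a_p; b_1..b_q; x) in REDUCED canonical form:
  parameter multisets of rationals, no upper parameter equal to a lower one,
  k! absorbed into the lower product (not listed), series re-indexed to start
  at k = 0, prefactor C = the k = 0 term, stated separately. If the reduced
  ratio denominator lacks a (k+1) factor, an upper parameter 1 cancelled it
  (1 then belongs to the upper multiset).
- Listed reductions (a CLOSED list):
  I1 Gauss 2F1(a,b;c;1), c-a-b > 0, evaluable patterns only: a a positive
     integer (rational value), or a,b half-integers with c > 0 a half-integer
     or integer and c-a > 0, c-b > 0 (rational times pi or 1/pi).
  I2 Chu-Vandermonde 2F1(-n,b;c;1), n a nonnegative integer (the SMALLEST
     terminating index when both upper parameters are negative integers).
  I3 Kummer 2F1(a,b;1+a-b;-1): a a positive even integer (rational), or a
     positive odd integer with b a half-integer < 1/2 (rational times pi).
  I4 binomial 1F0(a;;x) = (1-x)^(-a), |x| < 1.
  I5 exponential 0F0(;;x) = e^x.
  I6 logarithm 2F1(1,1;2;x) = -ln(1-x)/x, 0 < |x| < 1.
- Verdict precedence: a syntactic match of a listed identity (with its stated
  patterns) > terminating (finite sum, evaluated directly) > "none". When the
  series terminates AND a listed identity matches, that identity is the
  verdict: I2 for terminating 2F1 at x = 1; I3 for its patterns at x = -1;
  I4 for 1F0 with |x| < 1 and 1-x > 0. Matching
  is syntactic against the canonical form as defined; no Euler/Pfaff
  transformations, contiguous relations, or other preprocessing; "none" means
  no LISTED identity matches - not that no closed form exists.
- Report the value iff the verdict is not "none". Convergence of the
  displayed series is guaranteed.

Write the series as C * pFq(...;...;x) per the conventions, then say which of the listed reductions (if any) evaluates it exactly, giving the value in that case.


Key step: t_0 = -\frac{5}{12} here, and the (-1)^k factor (prefactor -5/12) folds into the argument's sign.
Consecutive-term ratio: r(k) = -\frac{4}{3} * 1 / [(k+1)] ; factor over Q: parameters, x = -\frac{4}{3}, and C = -\frac{5}{12}.

With C = -\frac{5}{12}: the canonical form is 0F0(-; -; -\frac{4}{3}). Verdict: the I5 exponential reduction matches (the 0F0 exponential series at x = -\frac{4}{3}). Value: \left(-\frac{5}{12}\right) \cdot e^{-\frac{4}{3}}.


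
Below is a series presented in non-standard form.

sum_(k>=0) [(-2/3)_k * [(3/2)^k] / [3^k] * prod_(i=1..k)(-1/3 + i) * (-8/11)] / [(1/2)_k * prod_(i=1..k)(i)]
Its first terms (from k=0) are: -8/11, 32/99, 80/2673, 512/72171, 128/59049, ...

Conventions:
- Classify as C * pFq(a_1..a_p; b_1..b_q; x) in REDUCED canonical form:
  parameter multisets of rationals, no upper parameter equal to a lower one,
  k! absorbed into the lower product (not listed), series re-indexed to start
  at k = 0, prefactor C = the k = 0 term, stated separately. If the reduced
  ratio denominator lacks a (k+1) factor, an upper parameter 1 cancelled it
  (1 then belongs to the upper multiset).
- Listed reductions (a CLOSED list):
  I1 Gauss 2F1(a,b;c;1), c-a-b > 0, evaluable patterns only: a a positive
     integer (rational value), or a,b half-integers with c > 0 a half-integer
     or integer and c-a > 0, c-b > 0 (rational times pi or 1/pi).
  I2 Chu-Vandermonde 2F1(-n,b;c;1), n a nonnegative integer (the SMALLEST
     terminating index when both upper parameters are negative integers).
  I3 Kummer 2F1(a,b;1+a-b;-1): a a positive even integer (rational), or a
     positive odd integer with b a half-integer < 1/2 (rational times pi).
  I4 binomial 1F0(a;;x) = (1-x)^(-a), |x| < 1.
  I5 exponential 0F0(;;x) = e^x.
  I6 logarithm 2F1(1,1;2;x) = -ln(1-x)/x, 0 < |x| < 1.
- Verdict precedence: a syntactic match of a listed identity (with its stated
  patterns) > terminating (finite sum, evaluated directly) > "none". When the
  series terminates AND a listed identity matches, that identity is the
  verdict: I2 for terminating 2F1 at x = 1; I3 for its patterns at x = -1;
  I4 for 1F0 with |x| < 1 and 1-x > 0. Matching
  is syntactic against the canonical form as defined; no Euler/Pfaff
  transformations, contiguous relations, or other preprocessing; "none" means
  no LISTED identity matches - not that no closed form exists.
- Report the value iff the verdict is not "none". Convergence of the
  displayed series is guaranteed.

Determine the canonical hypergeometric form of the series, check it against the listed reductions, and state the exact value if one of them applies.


x = 1/2 here; the reduced form reads 2F1, upper {-2/3, 2/3}, lower {1/2}, C = -8/11. Verdict: none. Every listed pattern misses the 2F1 form at 1/2, upper {-2/3, 2/3}.

First insight: x = (1/2) and the running product (C = -8/11, x = 1/2) telescopes to a rising factorial.
Consecutive-term ratio: r(k) = (1/2) * (k-2/3) (k+2/3) / [(k+1/2) (k+1)] - rational in k, leading ratio (1/2); with t_0 = -8/11, classification follows.


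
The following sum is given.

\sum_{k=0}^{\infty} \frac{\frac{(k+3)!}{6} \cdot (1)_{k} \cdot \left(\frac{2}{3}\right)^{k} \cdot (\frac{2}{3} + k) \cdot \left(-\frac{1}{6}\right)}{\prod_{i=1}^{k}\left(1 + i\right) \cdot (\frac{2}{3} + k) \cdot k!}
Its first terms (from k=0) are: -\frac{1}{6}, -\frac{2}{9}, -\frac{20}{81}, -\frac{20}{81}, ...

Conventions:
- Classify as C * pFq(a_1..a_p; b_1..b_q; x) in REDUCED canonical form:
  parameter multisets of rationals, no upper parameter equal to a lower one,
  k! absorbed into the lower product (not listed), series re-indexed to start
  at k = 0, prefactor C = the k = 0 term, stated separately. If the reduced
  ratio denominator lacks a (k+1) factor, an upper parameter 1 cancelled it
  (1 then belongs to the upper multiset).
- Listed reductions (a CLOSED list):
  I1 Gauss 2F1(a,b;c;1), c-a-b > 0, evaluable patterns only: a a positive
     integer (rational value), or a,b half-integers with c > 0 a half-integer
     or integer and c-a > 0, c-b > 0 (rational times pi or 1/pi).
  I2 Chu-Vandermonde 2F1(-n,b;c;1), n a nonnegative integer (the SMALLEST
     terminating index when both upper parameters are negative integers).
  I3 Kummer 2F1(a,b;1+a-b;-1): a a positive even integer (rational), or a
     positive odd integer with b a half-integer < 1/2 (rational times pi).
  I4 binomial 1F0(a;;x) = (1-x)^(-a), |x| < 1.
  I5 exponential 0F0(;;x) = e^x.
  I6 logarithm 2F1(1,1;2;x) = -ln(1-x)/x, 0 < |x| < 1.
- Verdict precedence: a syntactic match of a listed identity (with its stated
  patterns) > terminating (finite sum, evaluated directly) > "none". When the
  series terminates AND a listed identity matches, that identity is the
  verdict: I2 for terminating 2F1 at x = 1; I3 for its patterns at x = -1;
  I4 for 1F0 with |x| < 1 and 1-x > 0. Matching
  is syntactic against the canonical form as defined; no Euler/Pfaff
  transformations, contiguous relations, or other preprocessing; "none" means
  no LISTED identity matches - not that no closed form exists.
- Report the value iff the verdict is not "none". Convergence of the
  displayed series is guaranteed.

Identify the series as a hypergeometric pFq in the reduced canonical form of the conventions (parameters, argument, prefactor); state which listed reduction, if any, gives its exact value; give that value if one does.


Key step: x = \frac{2}{3} and k + 2/3 divides numerator and denominator alike; prefactor -1/6 after cancelling.
Consecutive-term ratio: r(k) = \frac{2}{3} * (k+1) (k+4) / [(k+2) (k+1)] - rational; roots negated = parameters, x = \frac{2}{3}, C = -\frac{1}{6}.

Prefactor -\frac{1}{6}, argument \frac{2}{3}: 2F1 with upper {1, 4} over lower {2}. Verdict: none - at argument \frac{2}{3} the multisets {1, 4} ; {2} match no listed identity.


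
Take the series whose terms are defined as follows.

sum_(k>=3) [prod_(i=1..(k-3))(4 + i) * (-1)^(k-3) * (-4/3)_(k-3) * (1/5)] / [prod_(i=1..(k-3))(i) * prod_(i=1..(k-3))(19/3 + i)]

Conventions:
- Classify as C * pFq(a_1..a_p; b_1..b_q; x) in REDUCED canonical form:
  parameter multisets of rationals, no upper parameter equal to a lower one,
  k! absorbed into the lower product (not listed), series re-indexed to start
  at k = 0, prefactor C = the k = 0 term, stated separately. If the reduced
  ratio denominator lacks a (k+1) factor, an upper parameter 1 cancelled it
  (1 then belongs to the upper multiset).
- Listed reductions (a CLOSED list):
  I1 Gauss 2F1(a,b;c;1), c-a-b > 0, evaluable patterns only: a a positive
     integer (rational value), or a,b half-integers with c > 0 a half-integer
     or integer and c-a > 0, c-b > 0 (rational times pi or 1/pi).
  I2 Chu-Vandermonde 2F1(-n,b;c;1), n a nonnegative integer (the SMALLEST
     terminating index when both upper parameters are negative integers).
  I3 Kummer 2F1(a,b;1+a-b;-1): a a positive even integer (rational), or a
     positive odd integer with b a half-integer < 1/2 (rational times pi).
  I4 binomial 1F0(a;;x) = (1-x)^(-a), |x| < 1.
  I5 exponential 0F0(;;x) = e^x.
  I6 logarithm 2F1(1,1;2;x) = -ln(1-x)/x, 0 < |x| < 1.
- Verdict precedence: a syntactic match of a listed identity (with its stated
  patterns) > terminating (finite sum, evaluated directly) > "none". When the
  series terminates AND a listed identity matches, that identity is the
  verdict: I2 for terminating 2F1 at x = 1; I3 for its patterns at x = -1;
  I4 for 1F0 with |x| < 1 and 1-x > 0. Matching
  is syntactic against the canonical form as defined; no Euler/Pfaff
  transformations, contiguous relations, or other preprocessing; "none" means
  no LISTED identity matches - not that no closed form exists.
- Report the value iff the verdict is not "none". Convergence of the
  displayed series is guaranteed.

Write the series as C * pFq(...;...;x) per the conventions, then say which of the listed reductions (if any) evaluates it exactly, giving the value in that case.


Key observation: t_0 being 1/5, the lower running product (C = 1/5, x = -1) is a rising factorial.
Adjacent-term ratio: r(k) = (-1) * (k-4/3) (k+5) / [(k+22/3) (k+1)] - rational in k. x = (-1); t_0 = 1/5; negate the roots.

x = -1 here; the reduced form reads 2F1, upper {-4/3, 5}, lower {22/3}, C = 1/5. Verdict: no listed reduction: x = -1 and upper {-4/3, 5} fail every I1-I6 pattern.


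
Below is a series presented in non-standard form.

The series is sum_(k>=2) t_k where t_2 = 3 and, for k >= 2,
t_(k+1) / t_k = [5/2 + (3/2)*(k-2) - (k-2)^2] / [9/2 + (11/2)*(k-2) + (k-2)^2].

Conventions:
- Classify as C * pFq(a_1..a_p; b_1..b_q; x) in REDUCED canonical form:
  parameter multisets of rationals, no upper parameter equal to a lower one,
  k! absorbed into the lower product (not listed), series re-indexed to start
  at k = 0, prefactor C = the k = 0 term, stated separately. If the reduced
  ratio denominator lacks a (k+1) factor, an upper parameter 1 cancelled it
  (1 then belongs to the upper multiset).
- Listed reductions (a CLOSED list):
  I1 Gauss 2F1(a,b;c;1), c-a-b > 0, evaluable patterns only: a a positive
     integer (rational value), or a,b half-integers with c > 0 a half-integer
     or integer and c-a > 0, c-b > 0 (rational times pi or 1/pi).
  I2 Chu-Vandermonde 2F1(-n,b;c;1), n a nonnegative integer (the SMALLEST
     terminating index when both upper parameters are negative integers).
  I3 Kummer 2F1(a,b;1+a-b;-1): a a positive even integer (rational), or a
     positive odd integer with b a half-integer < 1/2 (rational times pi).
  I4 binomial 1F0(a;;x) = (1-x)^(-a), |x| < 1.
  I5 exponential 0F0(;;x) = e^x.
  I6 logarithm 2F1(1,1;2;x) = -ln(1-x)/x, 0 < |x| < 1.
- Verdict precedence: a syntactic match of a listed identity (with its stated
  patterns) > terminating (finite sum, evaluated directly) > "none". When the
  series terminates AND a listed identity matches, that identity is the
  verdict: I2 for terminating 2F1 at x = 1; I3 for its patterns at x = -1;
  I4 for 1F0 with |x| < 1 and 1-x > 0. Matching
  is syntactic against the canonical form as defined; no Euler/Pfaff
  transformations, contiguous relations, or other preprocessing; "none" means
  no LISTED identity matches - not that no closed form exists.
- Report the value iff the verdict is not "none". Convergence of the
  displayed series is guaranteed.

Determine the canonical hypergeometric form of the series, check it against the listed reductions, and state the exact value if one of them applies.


Reduced: x = -1, 2F1, upper = {-5/2, 1}, lower = {9/2}, C = 3. Verdict (x = -1): Kummer's theorem (I3) applies (x = -1; c = 9/2 equals 1+a-b for upper {-5/2, 1}: listed pattern). Hence: (105/64) * pi.

Key step: t_0 being 3, the expanded ratio factors over Q; C = 3, roots give parameters.
Adjacent-term ratio: r(k) = (-1) * (k-5/2) (k+1) / [(k+9/2) (k+1)] - rational in k, leading ratio (-1); with t_0 = 3, classification follows.


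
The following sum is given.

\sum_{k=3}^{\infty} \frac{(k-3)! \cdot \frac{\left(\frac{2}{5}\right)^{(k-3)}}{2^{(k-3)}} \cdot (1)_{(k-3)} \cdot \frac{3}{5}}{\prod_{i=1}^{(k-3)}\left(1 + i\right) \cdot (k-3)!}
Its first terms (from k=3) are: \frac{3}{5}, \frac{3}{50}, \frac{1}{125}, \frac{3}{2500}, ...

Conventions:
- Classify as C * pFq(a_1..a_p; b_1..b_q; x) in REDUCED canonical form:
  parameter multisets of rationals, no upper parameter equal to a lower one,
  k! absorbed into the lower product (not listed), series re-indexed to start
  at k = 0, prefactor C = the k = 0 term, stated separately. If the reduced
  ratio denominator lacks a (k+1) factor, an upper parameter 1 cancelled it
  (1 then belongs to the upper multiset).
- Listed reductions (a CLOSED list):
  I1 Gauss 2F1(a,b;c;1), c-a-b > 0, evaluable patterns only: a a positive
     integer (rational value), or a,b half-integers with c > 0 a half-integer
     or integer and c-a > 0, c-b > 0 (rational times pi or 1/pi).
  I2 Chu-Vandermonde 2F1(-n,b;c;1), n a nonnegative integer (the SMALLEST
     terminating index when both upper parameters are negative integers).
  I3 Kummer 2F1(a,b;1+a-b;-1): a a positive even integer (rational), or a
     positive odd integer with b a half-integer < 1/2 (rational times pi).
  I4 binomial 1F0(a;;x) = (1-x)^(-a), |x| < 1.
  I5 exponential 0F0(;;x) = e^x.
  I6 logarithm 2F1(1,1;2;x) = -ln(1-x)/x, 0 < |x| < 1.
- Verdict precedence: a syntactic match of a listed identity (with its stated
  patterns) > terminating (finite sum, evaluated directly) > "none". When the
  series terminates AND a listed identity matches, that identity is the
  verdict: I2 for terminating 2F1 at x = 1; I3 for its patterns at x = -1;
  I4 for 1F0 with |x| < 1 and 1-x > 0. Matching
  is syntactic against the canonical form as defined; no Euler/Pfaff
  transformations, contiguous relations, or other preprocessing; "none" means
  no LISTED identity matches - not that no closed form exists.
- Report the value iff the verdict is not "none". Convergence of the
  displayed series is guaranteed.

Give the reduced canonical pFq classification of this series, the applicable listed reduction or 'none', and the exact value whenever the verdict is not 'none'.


With C = \frac{3}{5}: the canonical form is 2F1(1, 1; 2; \frac{1}{5}). Verdict: this is logarithm (I6) (the logarithm: parameters (1,1;2), x = \frac{1}{5}). Its exact value is \left(-3\right) \cdot \ln\left(\frac{4}{5}\right).

Structural cue: t_0 being \frac{3}{5}, the two k-th powers (prefactor 3/5) combine into one argument.
Ratio: r(k) = \frac{1}{5} * (k+1) (k+1) / [(k+2) (k+1)] ; factor over Q: parameters, x = \frac{1}{5}, and C = \frac{3}{5}.


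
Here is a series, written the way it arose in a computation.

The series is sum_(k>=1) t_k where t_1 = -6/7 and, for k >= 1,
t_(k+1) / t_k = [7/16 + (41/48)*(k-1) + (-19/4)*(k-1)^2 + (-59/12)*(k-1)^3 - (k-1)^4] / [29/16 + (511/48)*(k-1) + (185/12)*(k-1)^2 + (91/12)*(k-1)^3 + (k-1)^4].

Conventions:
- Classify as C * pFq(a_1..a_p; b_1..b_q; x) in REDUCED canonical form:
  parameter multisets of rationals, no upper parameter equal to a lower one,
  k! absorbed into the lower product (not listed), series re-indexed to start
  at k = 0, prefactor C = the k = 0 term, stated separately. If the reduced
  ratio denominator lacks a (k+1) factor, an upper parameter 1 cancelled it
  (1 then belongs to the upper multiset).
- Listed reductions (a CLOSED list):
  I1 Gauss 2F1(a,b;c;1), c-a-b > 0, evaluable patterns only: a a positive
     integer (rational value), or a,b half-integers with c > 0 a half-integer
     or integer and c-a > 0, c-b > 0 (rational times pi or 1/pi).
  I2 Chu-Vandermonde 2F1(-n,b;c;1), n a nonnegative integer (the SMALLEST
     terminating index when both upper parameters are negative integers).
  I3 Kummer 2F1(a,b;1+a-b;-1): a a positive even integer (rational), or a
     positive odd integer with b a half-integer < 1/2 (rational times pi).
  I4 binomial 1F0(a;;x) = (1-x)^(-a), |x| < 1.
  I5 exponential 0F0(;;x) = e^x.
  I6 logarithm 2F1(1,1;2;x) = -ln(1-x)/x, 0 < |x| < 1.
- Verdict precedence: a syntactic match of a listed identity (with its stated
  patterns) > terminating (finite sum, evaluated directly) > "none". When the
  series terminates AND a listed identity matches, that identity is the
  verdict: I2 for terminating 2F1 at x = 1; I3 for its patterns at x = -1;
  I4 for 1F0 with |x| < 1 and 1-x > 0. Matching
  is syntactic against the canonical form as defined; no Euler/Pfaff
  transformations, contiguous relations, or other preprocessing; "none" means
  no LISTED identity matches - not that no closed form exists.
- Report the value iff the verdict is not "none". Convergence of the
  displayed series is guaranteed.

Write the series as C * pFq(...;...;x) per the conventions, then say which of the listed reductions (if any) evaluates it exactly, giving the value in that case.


Classification (C = -6/7): 2F1 with upper {-1/3, 7/2}, lower {29/6}, argument x = -1. Verdict: none here - no I1-I6 shape fits x = -1 with lower {29/6}.

Structural cue: t_0 being -6/7, the parameter 1/4 appears in both the upper and lower lists and cancels (alongside the other common factor).
Ratio: r(k) = (-1) * (k-1/3) (k+7/2) / [(k+29/6) (k+1)] - poly over poly, x = (-1) from leading terms; C = -6/7 at k = 0.


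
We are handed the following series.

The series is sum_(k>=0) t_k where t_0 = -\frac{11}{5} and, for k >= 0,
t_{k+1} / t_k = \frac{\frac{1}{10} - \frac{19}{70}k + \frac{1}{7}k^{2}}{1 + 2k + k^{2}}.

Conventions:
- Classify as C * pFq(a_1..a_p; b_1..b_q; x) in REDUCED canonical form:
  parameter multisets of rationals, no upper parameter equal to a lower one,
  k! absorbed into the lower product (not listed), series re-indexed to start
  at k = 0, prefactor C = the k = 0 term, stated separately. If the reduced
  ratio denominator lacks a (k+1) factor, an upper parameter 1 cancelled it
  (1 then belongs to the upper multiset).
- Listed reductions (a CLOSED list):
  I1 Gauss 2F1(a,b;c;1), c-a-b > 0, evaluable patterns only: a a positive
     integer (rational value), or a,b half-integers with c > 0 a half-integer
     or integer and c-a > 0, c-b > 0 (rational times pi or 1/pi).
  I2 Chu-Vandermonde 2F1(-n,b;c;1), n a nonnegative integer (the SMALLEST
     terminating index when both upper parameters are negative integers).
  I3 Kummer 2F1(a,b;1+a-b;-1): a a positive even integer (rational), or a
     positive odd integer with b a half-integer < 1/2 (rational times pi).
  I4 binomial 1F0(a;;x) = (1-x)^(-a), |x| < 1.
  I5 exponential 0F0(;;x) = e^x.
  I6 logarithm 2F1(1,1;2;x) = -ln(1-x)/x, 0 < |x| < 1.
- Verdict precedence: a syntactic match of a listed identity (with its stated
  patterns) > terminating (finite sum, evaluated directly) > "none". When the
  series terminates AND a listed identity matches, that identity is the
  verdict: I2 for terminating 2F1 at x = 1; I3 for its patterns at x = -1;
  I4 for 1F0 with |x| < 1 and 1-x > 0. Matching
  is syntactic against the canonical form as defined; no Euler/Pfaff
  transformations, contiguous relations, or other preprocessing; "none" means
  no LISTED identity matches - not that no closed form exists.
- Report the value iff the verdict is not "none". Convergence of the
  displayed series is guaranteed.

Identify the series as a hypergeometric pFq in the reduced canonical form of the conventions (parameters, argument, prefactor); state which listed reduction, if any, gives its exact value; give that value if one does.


The series (x = \frac{1}{7}) is 2F1: upper {-\frac{7}{5}, -\frac{1}{2}}, lower {1}, prefactor -\frac{11}{5}. Verdict: none here - no I1-I6 shape fits x = \frac{1}{7} with lower {1}.

First insight: x = \frac{1}{7} and roots of the ratio polynomials (C = -11/5) are the negated parameters.
Term ratio: r(k) = \frac{1}{7} * (k-\frac{7}{5}) (k-\frac{1}{2}) / [(k+1) (k+1)] - rational; roots negated = parameters, x = \frac{1}{7}, C = -\frac{11}{5}.


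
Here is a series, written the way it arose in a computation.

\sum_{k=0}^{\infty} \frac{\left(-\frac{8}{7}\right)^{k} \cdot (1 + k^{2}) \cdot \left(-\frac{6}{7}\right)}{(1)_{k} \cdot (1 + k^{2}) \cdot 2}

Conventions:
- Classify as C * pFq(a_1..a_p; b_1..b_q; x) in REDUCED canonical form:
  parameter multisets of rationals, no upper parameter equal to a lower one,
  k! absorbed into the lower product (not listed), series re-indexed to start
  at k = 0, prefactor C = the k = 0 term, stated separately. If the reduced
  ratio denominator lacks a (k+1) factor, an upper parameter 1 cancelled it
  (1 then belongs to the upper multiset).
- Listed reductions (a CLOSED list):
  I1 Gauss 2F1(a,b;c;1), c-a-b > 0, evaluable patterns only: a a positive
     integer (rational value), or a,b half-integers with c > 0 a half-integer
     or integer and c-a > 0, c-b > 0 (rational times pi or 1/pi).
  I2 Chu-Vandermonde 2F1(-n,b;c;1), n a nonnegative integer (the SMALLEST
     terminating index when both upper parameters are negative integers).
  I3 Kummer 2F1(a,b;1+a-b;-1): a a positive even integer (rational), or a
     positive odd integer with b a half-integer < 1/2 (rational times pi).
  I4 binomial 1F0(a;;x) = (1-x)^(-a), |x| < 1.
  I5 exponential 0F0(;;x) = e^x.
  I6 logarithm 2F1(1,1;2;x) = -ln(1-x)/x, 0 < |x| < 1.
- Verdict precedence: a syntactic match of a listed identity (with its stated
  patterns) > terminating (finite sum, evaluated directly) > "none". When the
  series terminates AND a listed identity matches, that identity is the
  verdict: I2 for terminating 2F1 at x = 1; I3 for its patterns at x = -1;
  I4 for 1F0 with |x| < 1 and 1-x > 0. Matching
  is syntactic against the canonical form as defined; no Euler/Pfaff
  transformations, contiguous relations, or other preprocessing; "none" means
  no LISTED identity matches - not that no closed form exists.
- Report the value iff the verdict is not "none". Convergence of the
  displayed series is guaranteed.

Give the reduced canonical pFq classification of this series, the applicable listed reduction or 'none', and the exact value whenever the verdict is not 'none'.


Classification (C = -\frac{3}{7}): 0F0 with upper {-}, lower {-}, argument x = -\frac{8}{7}. Verdict (x = -\frac{8}{7}): exponential (I5) applies (the 0F0 exponential series at x = -\frac{8}{7}). Hence: \left(-\frac{3}{7}\right) \cdot e^{-\frac{8}{7}}.

Key observation: with t_0 = -\frac{3}{7}, (1)_k (prefactor -3/7) is k! itself.
Step ratio: r(k) = -\frac{8}{7} * 1 / [(k+1)] - rational in k. x = -\frac{8}{7}; t_0 = -\frac{3}{7}; negate the roots.


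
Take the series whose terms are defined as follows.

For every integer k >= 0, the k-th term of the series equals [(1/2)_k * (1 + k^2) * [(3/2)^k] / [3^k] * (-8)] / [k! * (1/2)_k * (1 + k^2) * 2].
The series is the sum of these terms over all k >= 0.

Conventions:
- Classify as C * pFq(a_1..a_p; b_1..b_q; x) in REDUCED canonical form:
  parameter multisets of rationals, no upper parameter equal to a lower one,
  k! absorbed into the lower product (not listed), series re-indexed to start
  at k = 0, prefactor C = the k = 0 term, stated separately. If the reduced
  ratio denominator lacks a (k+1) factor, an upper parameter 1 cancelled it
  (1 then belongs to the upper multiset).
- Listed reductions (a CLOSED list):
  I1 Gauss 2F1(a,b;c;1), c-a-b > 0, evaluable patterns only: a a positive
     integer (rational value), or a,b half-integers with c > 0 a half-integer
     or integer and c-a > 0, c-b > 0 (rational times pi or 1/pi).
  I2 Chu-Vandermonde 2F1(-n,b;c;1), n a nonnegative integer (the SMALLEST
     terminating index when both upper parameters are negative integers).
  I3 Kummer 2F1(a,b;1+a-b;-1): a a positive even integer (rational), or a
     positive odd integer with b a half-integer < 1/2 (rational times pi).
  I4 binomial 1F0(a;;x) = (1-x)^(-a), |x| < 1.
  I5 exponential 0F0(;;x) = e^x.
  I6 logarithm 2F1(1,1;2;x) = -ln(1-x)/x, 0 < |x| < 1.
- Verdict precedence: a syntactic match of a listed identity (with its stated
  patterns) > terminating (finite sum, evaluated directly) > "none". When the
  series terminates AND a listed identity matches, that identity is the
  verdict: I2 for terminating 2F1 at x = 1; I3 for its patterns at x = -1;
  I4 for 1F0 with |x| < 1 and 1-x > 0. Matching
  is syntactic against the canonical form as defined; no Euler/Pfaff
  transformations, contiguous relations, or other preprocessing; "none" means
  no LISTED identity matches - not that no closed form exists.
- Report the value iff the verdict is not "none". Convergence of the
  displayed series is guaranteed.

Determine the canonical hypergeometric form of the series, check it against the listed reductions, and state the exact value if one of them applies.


The series (x = 1/2) is 0F0: upper {-}, lower {-}, prefactor -4. Verdict: exponential (I5) fires (the 0F0 exponential series at x = 1/2). Sum: (-4) * e^(1/2).

Structural cue: x = (1/2) and striking the common factor k^2 + 1 reduces the term (prefactor -4).
Step ratio: r(k) = (1/2) * 1 / [(k+1)] - rational in k, leading ratio (1/2); with t_0 = -4, classification follows.
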